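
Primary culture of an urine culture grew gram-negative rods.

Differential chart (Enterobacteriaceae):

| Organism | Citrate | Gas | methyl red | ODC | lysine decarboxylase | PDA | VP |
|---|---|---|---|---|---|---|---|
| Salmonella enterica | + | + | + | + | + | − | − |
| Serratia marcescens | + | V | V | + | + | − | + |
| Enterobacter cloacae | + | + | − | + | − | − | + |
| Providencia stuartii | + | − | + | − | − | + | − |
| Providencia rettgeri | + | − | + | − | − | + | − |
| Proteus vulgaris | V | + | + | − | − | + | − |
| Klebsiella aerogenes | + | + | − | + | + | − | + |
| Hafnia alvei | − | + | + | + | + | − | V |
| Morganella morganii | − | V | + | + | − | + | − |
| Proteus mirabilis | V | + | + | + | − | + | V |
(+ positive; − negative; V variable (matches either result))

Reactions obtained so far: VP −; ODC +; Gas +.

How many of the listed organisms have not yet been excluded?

4

ODC +: excludes Providencia stuartii, Providencia rettgeri, Proteus vulgaris — 7 left.
VP −: excludes Serratia marcescens, Enterobacter cloacae, Klebsiella aerogenes — 4 left.
Gas +: all 4 remaining candidates are consistent.
Still consistent: Hafnia alvei, Morganella morganii, Proteus mirabilis, Salmonella enterica.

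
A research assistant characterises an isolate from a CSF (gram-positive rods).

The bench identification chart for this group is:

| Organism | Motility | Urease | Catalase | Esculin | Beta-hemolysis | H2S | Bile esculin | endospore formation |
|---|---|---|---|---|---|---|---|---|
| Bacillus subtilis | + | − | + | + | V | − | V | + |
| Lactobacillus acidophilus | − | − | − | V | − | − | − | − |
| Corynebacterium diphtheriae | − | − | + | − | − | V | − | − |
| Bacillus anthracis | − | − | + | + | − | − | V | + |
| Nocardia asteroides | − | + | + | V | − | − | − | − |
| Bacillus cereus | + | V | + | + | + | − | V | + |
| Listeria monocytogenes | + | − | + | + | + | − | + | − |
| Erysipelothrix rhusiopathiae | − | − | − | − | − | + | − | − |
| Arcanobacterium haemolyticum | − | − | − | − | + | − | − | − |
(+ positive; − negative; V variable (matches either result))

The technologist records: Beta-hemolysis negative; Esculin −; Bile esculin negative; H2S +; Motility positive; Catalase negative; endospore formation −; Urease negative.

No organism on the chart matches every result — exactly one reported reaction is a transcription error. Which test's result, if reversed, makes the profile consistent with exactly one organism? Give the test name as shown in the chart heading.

Motility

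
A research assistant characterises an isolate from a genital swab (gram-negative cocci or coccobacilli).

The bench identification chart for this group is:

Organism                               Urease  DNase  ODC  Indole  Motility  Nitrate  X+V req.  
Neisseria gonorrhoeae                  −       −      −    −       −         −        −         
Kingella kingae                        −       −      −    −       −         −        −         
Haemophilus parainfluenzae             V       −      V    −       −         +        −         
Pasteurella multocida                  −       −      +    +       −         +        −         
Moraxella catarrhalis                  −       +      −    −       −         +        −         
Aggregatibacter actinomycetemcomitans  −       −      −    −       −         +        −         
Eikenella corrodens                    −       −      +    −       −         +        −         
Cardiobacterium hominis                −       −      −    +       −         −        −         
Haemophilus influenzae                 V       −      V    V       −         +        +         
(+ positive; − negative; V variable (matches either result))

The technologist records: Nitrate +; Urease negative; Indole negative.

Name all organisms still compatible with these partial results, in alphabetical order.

Indole −: excludes Pasteurella multocida, Cardiobacterium hominis — 7 left.
Urease −: all 7 remaining candidates are consistent.
Nitrate +: excludes Neisseria gonorrhoeae, Kingella kingae — 5 left.

Aggregatibacter actinomycetemcomitans, Eikenella corrodens, Haemophilus influenzae, Haemophilus parainfluenzae, Moraxella catarrhalis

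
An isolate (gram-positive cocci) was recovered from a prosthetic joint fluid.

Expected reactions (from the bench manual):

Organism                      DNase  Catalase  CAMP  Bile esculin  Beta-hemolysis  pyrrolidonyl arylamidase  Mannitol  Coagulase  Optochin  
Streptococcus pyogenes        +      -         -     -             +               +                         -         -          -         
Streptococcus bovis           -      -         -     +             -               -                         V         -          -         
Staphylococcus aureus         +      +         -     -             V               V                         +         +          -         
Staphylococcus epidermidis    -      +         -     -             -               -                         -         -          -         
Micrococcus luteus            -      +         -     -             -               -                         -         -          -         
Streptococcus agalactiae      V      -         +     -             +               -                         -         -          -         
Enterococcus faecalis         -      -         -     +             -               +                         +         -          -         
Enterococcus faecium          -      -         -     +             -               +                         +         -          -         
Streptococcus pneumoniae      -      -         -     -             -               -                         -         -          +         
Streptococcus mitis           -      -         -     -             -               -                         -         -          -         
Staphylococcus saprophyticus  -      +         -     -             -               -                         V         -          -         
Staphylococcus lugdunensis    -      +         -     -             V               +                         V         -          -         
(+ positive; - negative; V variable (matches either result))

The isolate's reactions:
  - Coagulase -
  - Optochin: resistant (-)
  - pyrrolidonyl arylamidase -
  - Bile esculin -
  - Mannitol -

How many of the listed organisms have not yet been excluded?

5

Bile esculin -: excludes Streptococcus bovis, Enterococcus faecalis, Enterococcus faecium — 9 left.
Coagulase -: excludes Staphylococcus aureus — 8 left.
Mannitol -: all 8 remaining candidates are consistent.
Optochin -: excludes Streptococcus pneumoniae — 7 left.
pyrrolidonyl arylamidase -: excludes Streptococcus pyogenes, Staphylococcus lugdunensis — 5 left.
Still consistent: Micrococcus luteus, Staphylococcus epidermidis, Staphylococcus saprophyticus, Streptococcus agalactiae, Streptococcus mitis.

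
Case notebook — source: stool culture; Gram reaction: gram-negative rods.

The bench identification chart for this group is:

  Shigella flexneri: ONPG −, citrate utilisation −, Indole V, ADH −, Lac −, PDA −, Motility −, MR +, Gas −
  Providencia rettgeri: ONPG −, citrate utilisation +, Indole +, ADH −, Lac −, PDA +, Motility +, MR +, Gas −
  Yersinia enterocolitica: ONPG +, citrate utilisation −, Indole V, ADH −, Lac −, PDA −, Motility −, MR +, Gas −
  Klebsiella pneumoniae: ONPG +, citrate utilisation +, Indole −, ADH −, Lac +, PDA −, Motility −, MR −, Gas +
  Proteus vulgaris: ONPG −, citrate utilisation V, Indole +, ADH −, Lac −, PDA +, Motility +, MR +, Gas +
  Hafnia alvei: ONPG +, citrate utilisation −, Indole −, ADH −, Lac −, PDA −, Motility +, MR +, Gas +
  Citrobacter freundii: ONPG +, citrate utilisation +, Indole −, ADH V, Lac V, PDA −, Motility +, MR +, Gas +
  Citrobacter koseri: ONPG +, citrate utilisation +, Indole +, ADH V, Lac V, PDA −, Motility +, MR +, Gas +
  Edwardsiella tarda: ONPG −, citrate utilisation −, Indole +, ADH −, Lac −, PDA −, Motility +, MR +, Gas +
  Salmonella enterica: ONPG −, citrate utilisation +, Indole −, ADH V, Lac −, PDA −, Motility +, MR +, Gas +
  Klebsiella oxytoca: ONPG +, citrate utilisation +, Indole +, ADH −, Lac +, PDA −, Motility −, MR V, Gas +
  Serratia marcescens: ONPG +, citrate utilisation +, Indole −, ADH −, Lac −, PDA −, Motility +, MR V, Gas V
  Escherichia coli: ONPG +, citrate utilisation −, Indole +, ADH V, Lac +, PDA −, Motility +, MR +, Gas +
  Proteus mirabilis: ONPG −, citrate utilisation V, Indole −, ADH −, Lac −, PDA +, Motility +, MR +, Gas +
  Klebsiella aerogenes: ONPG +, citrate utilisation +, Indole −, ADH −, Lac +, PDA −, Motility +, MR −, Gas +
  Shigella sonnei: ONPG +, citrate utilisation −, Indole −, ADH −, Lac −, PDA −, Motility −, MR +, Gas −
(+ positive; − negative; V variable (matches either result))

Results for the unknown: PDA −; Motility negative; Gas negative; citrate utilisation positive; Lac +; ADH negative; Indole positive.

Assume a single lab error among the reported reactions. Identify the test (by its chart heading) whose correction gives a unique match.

As reported, no row in the chart matches all 7 reactions.
Reversing Indole → still no organism matches.
Reversing PDA → still no organism matches.
Reversing citrate utilisation → still no organism matches.
Reversing Gas (to +) → unique match: Klebsiella oxytoca.
Reversing Lac → still no organism matches.
Reversing Motility → still no organism matches.
Reversing ADH → still no organism matches.

Gas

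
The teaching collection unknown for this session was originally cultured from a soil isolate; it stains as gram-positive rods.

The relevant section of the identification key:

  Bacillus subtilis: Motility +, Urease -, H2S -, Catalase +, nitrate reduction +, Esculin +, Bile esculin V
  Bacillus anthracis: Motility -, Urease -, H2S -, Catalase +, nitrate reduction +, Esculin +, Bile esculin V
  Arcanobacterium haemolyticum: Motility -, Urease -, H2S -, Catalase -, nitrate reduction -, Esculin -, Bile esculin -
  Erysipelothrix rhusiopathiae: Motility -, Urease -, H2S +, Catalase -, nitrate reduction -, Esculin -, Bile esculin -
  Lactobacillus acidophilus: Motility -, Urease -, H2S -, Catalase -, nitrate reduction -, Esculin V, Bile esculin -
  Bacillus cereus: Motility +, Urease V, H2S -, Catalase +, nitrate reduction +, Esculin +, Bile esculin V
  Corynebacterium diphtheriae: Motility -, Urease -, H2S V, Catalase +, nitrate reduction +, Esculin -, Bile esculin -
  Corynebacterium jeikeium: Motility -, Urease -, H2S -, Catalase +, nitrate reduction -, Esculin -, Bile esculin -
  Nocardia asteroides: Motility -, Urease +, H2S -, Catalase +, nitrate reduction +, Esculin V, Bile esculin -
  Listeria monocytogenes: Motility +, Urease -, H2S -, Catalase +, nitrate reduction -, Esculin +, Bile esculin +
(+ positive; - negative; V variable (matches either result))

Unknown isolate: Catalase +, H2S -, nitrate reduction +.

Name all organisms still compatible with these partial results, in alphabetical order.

Catalase +: excludes Arcanobacterium haemolyticum, Erysipelothrix rhusiopathiae, Lactobacillus acidophilus — 7 left.
nitrate reduction +: excludes Corynebacterium jeikeium, Listeria monocytogenes — 5 left.
H2S -: all 5 remaining candidates are consistent.

Bacillus anthracis, Bacillus cereus, Bacillus subtilis, Corynebacterium diphtheriae, Nocardia asteroides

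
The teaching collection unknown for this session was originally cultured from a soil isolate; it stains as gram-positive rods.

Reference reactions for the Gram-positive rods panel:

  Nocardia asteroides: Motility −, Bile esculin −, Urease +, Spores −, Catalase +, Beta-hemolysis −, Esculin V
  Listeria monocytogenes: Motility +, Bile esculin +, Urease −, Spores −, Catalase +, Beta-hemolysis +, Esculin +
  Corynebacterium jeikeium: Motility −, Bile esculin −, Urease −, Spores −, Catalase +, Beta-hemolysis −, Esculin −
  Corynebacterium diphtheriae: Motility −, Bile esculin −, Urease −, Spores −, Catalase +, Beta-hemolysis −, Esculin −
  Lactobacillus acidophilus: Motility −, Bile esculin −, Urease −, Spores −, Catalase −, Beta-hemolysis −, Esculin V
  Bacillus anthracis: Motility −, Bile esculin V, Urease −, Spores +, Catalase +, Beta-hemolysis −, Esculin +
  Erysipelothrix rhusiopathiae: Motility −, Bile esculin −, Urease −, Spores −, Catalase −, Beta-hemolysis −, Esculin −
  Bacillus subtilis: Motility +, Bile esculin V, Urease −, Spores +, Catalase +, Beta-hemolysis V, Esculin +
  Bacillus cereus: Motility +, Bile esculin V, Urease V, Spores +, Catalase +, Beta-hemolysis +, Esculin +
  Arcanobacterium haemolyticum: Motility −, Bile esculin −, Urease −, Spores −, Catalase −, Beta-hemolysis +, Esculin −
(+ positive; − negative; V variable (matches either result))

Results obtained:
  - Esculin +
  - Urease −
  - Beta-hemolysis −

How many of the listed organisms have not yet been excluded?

3

Beta-hemolysis −: excludes Listeria monocytogenes, Bacillus cereus, Arcanobacterium haemolyticum — 7 left.
Esculin +: excludes Corynebacterium jeikeium, Corynebacterium diphtheriae, Erysipelothrix rhusiopathiae — 4 left.
Urease −: excludes Nocardia asteroides — 3 left.
Still consistent: Bacillus anthracis, Bacillus subtilis, Lactobacillus acidophilus.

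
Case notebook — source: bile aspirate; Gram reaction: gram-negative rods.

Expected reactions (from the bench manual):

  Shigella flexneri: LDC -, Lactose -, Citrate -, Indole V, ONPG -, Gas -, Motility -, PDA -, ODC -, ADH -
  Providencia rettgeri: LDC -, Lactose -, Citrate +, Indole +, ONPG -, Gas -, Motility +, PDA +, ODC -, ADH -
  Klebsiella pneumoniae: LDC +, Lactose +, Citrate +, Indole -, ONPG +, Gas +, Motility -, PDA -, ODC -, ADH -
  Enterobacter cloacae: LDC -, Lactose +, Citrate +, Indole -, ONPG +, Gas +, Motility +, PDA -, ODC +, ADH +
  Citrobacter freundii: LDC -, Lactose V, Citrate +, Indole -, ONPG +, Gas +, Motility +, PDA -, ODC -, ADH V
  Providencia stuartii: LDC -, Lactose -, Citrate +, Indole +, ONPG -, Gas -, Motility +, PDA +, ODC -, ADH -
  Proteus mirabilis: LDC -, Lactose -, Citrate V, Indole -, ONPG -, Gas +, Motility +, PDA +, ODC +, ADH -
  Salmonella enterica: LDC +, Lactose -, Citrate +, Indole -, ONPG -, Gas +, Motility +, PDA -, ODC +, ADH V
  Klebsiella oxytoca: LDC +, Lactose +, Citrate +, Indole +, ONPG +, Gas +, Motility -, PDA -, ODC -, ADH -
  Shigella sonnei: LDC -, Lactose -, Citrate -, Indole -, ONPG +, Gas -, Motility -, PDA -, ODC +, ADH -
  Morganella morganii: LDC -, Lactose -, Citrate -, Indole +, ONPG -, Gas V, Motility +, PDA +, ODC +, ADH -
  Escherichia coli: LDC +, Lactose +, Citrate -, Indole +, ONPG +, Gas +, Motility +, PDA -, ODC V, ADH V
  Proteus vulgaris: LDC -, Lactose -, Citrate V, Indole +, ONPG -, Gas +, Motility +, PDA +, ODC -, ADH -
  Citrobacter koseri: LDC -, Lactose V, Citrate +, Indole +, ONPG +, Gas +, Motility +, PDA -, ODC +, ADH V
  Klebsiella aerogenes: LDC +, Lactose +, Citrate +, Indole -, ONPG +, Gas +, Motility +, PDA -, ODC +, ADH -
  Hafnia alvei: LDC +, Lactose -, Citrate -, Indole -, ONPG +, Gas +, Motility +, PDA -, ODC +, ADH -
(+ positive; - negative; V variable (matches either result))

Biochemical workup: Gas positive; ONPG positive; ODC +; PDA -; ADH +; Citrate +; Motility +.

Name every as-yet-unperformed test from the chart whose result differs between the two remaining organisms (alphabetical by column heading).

ADH +: excludes 11 organisms — 5 left.
Gas +: all 5 remaining candidates are consistent.
Motility +: all 5 remaining candidates are consistent.
ODC +: excludes Citrobacter freundii — 4 left.
PDA -: all 4 remaining candidates are consistent.
ONPG +: excludes Salmonella enterica — 3 left.
Citrate +: excludes Escherichia coli — 2 left.
Two candidates remain: Citrobacter koseri and Enterobacter cloacae.
  LDC: - vs - — same for both, does not separate.
  Lactose: V vs + — variable for at least one, does not separate.
  Indole: Citrobacter koseri +, Enterobacter cloacae - — discriminates.

Indole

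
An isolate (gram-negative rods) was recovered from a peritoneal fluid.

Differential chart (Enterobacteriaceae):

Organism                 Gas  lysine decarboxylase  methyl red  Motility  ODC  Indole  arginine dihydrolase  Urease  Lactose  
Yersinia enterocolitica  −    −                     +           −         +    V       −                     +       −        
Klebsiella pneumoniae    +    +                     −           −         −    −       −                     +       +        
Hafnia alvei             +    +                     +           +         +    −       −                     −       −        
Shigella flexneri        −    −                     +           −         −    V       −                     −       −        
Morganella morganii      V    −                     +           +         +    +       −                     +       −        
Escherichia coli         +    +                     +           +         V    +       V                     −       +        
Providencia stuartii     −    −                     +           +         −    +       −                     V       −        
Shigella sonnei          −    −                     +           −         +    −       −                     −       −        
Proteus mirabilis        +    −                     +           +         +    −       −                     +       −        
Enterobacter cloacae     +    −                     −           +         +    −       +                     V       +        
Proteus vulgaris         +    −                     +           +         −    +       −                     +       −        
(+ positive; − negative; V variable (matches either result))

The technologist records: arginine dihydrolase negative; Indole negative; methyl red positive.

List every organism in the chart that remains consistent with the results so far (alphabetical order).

Indole −: excludes Morganella morganii, Escherichia coli, Providencia stuartii, Proteus vulgaris — 7 left.
methyl red +: excludes Klebsiella pneumoniae, Enterobacter cloacae — 5 left.
arginine dihydrolase −: all 5 remaining candidates are consistent.

Hafnia alvei, Proteus mirabilis, Shigella flexneri, Shigella sonnei, Yersinia enterocolitica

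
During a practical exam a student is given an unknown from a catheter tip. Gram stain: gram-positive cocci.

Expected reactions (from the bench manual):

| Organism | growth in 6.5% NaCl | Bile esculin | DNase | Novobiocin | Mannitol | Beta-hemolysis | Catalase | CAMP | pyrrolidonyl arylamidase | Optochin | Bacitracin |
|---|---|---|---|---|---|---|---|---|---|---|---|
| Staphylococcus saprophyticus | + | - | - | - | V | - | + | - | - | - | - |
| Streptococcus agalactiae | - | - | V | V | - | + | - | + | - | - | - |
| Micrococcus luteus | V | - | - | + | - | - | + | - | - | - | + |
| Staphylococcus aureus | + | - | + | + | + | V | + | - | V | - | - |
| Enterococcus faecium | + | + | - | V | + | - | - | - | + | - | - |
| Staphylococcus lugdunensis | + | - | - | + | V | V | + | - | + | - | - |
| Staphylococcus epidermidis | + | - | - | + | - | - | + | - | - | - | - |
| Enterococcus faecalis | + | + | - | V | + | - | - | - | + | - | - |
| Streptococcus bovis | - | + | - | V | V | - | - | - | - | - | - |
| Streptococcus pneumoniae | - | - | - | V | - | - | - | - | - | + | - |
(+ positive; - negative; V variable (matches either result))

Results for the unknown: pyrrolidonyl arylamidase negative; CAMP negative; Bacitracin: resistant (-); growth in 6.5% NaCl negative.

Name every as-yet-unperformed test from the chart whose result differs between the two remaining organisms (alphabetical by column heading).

Bile esculin, Optochin

growth in 6.5% NaCl -: excludes 6 organisms — 4 left.
Bacitracin -: excludes Micrococcus luteus — 3 left.
pyrrolidonyl arylamidase -: all 3 remaining candidates are consistent.
CAMP -: excludes Streptococcus agalactiae — 2 left.
Two candidates remain: Streptococcus bovis and Streptococcus pneumoniae.
  Bile esculin: Streptococcus bovis +, Streptococcus pneumoniae - — discriminates.
  DNase: - vs - — same for both, does not separate.
  Novobiocin: V vs V — variable for at least one, does not separate.
  Mannitol: V vs - — variable for at least one, does not separate.
  Beta-hemolysis: - vs - — same for both, does not separate.
  Catalase: - vs - — same for both, does not separate.
  Optochin: Streptococcus bovis -, Streptococcus pneumoniae + — discriminates.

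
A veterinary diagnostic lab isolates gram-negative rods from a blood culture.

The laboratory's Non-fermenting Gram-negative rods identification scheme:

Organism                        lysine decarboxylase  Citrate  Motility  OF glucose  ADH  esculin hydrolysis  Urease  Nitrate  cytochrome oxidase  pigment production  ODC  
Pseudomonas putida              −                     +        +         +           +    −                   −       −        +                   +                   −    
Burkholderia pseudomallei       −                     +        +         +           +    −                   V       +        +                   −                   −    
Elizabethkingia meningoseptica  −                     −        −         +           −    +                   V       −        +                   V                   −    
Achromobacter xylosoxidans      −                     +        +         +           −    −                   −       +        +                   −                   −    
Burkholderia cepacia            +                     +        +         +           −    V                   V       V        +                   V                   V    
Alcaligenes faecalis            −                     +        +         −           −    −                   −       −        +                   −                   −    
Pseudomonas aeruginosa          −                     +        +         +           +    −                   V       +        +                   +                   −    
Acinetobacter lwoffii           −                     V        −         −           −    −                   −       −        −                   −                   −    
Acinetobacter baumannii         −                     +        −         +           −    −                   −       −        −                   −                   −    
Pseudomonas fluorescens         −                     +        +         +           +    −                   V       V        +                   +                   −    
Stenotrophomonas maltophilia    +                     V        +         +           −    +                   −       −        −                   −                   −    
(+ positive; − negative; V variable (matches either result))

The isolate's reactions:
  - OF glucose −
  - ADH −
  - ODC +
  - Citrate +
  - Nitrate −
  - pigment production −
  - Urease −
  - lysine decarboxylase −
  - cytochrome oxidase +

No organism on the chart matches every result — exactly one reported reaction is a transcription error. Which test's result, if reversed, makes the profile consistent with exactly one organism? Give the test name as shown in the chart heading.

ODC

As reported, no row in the chart matches all 9 reactions.
Reversing lysine decarboxylase → still no organism matches.
Reversing ODC (to −) → unique match: Alcaligenes faecalis.
Reversing Citrate → still no organism matches.
Reversing pigment production → still no organism matches.
Reversing ADH → still no organism matches.
Reversing cytochrome oxidase → still no organism matches.
Reversing Nitrate → still no organism matches.
Reversing OF glucose → still no organism matches.
Reversing Urease → still no organism matches.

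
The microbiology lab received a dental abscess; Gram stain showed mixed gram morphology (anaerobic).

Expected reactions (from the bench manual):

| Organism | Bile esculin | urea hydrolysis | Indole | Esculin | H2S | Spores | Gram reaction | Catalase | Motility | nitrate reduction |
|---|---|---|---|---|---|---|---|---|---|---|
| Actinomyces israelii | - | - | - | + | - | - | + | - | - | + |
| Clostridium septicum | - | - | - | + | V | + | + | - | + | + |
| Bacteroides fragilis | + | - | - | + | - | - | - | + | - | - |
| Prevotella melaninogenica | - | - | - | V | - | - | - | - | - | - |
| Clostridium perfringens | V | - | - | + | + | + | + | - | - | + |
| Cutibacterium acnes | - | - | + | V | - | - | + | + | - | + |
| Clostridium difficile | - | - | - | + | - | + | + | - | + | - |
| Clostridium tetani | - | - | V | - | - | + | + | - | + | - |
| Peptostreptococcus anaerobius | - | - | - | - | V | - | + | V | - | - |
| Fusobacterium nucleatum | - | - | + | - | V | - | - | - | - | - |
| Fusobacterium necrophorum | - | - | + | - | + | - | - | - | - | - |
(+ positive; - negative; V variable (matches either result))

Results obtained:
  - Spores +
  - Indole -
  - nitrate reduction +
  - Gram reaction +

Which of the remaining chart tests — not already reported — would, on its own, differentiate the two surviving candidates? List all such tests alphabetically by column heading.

Spores +: excludes 7 organisms — 4 left.
Gram reaction +: all 4 remaining candidates are consistent.
Indole -: all 4 remaining candidates are consistent.
nitrate reduction +: excludes Clostridium difficile, Clostridium tetani — 2 left.
Two candidates remain: Clostridium perfringens and Clostridium septicum.
  Bile esculin: V vs - — variable for at least one, does not separate.
  urea hydrolysis: - vs - — same for both, does not separate.
  Esculin: + vs + — same for both, does not separate.
  H2S: + vs V — variable for at least one, does not separate.
  Catalase: - vs - — same for both, does not separate.
  Motility: Clostridium perfringens -, Clostridium septicum + — discriminates.

Motility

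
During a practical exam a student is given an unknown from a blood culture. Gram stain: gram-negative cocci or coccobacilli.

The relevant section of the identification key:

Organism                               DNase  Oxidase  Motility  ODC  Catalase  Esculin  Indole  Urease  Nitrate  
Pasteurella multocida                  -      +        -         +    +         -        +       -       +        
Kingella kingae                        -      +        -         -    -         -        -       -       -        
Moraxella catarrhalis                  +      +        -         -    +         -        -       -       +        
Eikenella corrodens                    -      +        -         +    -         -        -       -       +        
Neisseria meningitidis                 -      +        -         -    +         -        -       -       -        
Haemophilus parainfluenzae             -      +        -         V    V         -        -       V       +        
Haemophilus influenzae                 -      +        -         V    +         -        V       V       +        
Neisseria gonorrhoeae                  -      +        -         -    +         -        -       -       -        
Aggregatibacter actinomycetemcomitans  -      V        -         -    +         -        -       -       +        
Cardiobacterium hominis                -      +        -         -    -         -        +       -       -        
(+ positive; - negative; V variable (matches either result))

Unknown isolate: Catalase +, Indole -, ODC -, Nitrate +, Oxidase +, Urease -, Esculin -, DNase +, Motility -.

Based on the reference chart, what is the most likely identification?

Moraxella catarrhalis

Motility -: all 10 remaining candidates are consistent.
ODC -: excludes Pasteurella multocida, Eikenella corrodens — 8 left.
Nitrate +: excludes Kingella kingae, Neisseria meningitidis, Neisseria gonorrhoeae, Cardiobacterium hominis — 4 left.
Urease -: all 4 remaining candidates are consistent.
Indole -: all 4 remaining candidates are consistent.
Esculin -: all 4 remaining candidates are consistent.
DNase +: excludes Haemophilus parainfluenzae, Haemophilus influenzae, Aggregatibacter actinomycetemcomitans — 1 left.
Catalase +: the one remaining candidate is consistent.
Oxidase +: the one remaining candidate is consistent.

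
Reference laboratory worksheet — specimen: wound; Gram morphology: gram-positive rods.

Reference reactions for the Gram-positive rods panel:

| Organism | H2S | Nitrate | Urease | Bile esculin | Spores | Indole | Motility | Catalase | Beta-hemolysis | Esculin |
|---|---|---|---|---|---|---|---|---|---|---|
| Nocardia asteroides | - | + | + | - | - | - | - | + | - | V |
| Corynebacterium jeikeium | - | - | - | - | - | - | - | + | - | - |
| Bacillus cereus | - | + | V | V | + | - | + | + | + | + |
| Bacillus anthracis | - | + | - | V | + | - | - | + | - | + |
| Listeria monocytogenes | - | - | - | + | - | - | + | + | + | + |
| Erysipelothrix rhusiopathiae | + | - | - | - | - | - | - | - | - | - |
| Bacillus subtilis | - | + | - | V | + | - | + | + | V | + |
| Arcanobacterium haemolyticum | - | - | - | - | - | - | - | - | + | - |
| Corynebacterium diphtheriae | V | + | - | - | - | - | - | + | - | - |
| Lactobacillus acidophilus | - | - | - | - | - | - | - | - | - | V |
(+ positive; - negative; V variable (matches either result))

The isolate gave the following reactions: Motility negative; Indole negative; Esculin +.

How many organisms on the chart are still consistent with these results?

3

Esculin +: excludes Corynebacterium jeikeium, Erysipelothrix rhusiopathiae, Arcanobacterium haemolyticum, Corynebacterium diphtheriae — 6 left.
Motility -: excludes Bacillus cereus, Listeria monocytogenes, Bacillus subtilis — 3 left.
Indole -: all 3 remaining candidates are consistent.
Still consistent: Bacillus anthracis, Lactobacillus acidophilus, Nocardia asteroides.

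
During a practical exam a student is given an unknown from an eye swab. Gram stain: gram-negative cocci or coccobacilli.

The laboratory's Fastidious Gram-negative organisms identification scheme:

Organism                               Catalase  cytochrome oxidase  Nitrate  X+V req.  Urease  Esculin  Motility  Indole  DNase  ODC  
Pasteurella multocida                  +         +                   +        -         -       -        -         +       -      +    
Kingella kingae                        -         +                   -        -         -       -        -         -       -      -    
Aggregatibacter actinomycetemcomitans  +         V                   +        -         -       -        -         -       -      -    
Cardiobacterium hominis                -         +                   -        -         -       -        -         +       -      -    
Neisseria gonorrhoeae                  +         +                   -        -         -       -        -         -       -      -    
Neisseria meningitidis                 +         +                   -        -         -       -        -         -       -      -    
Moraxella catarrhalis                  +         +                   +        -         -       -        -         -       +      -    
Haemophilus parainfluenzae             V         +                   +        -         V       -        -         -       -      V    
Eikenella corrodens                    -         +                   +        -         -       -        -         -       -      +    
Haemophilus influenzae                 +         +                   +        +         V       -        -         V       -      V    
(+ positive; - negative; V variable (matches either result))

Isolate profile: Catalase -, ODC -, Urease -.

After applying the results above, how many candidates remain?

3

Catalase -: excludes 6 organisms — 4 left.
Urease -: all 4 remaining candidates are consistent.
ODC -: excludes Eikenella corrodens — 3 left.
Still consistent: Cardiobacterium hominis, Haemophilus parainfluenzae, Kingella kingae.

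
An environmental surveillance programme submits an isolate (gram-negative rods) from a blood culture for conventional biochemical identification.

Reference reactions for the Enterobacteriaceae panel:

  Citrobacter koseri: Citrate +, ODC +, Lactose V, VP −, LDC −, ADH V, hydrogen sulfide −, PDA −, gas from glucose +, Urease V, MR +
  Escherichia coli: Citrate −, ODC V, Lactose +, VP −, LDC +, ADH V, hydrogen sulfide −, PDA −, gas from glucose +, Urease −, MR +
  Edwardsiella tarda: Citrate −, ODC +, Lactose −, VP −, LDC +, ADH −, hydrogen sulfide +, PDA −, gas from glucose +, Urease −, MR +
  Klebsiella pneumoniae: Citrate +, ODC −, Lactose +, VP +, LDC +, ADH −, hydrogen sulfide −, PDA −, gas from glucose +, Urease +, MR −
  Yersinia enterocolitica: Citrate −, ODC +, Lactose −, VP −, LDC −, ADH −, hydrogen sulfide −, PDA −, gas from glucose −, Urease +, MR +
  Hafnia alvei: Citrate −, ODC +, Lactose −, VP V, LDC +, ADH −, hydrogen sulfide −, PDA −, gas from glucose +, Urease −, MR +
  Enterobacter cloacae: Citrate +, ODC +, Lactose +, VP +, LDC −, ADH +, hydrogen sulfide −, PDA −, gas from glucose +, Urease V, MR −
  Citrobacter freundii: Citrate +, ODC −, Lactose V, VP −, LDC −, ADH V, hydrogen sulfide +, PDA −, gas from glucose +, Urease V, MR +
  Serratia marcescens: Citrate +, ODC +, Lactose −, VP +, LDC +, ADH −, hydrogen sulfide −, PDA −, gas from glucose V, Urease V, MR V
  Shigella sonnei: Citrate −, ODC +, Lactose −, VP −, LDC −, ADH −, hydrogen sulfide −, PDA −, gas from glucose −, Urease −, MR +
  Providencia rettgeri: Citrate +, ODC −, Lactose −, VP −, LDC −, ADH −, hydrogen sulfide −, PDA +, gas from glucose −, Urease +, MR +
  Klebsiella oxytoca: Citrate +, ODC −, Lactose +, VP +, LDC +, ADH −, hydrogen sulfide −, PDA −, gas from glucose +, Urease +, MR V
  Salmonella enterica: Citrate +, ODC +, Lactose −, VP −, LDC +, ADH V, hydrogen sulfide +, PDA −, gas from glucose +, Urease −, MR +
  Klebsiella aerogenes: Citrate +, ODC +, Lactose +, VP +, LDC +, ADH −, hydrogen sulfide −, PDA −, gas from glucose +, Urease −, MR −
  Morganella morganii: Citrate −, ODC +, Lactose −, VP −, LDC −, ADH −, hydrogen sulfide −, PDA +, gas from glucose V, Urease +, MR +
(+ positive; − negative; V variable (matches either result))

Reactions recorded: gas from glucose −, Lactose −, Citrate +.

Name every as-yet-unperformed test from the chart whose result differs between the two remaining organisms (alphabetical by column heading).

LDC, ODC, PDA, VP

Citrate +: excludes 6 organisms — 9 left.
gas from glucose −: excludes 7 organisms — 2 left.
Lactose −: all 2 remaining candidates are consistent.
Two candidates remain: Providencia rettgeri and Serratia marcescens.
  ODC: Providencia rettgeri −, Serratia marcescens + — discriminates.
  VP: Providencia rettgeri −, Serratia marcescens + — discriminates.
  LDC: Providencia rettgeri −, Serratia marcescens + — discriminates.
  ADH: − vs − — same for both, does not separate.
  hydrogen sulfide: − vs − — same for both, does not separate.
  PDA: Providencia rettgeri +, Serratia marcescens − — discriminates.
  Urease: + vs V — variable for at least one, does not separate.
  MR: + vs V — variable for at least one, does not separate.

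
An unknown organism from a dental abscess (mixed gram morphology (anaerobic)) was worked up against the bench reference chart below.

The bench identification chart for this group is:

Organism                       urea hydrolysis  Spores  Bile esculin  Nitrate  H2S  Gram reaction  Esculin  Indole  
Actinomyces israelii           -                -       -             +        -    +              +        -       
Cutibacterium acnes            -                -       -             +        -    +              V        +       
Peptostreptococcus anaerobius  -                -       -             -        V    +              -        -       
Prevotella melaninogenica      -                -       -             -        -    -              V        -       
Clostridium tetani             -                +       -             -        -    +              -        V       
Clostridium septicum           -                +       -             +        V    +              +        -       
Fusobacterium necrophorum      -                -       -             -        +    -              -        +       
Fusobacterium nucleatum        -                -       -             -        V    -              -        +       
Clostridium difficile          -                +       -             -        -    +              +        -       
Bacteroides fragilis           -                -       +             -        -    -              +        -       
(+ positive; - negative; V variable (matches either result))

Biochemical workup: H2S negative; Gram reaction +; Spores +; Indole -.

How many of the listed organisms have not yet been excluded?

3

Indole -: excludes Cutibacterium acnes, Fusobacterium necrophorum, Fusobacterium nucleatum — 7 left.
H2S -: all 7 remaining candidates are consistent.
Gram reaction +: excludes Prevotella melaninogenica, Bacteroides fragilis — 5 left.
Spores +: excludes Actinomyces israelii, Peptostreptococcus anaerobius — 3 left.
Still consistent: Clostridium difficile, Clostridium septicum, Clostridium tetani.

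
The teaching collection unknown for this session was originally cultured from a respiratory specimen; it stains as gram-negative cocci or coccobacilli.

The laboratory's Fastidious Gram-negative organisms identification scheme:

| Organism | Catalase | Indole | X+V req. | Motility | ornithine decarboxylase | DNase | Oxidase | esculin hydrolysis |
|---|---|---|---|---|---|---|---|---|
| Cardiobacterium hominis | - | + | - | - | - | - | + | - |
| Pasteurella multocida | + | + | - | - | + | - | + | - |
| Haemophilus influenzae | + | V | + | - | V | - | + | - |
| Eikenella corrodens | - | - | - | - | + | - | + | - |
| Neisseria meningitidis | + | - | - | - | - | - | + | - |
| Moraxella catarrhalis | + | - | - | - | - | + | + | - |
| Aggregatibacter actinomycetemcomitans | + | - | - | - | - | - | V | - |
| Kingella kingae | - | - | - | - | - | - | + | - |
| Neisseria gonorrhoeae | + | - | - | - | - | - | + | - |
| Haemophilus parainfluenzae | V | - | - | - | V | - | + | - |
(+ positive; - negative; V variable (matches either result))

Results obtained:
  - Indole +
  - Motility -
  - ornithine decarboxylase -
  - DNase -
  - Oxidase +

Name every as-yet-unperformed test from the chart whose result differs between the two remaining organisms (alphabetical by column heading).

Catalase, X+V req.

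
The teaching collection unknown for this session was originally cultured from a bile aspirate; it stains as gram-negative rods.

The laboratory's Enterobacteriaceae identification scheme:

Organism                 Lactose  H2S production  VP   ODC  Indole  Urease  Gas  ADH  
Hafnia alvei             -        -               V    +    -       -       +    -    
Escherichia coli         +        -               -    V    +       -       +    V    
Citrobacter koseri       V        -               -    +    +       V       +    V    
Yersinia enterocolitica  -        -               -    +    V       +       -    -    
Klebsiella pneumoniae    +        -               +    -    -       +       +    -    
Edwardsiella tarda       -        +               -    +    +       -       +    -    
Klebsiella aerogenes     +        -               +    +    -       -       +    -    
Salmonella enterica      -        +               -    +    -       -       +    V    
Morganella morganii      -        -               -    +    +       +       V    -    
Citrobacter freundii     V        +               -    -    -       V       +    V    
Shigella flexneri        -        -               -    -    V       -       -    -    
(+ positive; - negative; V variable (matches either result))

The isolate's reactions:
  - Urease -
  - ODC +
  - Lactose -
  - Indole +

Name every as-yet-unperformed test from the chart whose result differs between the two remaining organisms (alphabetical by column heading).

H2S production

Indole +: excludes 5 organisms — 6 left.
ODC +: excludes Shigella flexneri — 5 left.
Lactose -: excludes Escherichia coli — 4 left.
Urease -: excludes Yersinia enterocolitica, Morganella morganii — 2 left.
Two candidates remain: Citrobacter koseri and Edwardsiella tarda.
  H2S production: Citrobacter koseri -, Edwardsiella tarda + — discriminates.
  VP: - vs - — same for both, does not separate.
  Gas: + vs + — same for both, does not separate.
  ADH: V vs - — variable for at least one, does not separate.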